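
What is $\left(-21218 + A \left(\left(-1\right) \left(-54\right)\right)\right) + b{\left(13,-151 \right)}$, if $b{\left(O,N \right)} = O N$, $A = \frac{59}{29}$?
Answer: $- \frac{669063}{29} \approx -23071.0$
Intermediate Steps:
$A = \frac{59}{29}$ ($A = 59 \cdot \frac{1}{29} = \frac{59}{29} \approx 2.0345$)
$b{\left(O,N \right)} = N O$
$\left(-21218 + A \left(\left(-1\right) \left(-54\right)\right)\right) + b{\left(13,-151 \right)} = \left(-21218 + \frac{59 \left(\left(-1\right) \left(-54\right)\right)}{29}\right) - 1963 = \left(-21218 + \frac{59}{29} \cdot 54\right) - 1963 = \left(-21218 + \frac{3186}{29}\right) - 1963 = - \frac{612136}{29} - 1963 = - \frac{669063}{29}$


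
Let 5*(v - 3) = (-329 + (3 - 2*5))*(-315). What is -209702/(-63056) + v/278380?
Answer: 7463975167/2194191160 ≈ 3.4017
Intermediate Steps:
v = 21171 (v = 3 + ((-329 + (3 - 2*5))*(-315))/5 = 3 + ((-329 + (3 - 10))*(-315))/5 = 3 + ((-329 - 7)*(-315))/5 = 3 + (-336*(-315))/5 = 3 + (⅕)*105840 = 3 + 21168 = 21171)
-209702/(-63056) + v/278380 = -209702/(-63056) + 21171/278380 = -209702*(-1/63056) + 21171*(1/278380) = 104851/31528 + 21171/278380 = 7463975167/2194191160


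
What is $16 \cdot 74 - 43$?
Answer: $1141$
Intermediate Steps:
$16 \cdot 74 - 43 = 1184 - 43 = 1141$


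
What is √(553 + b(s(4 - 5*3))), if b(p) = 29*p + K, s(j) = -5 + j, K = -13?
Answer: 2*√19 ≈ 8.7178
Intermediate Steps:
b(p) = -13 + 29*p (b(p) = 29*p - 13 = -13 + 29*p)
√(553 + b(s(4 - 5*3))) = √(553 + (-13 + 29*(-5 + (4 - 5*3)))) = √(553 + (-13 + 29*(-5 + (4 - 15)))) = √(553 + (-13 + 29*(-5 - 11))) = √(553 + (-13 + 29*(-16))) = √(553 + (-13 - 464)) = √(553 - 477) = √76 = 2*√19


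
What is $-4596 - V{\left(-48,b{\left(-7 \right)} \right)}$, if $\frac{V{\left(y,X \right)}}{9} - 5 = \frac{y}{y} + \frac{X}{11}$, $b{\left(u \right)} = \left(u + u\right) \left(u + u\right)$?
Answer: $- \frac{52914}{11} \approx -4810.4$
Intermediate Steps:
$b{\left(u \right)} = 4 u^{2}$ ($b{\left(u \right)} = 2 u 2 u = 4 u^{2}$)
$V{\left(y,X \right)} = 54 + \frac{9 X}{11}$ ($V{\left(y,X \right)} = 45 + 9 \left(\frac{y}{y} + \frac{X}{11}\right) = 45 + 9 \left(1 + X \frac{1}{11}\right) = 45 + 9 \left(1 + \frac{X}{11}\right) = 45 + \left(9 + \frac{9 X}{11}\right) = 54 + \frac{9 X}{11}$)
$-4596 - V{\left(-48,b{\left(-7 \right)} \right)} = -4596 - \left(54 + \frac{9 \cdot 4 \left(-7\right)^{2}}{11}\right) = -4596 - \left(54 + \frac{9 \cdot 4 \cdot 49}{11}\right) = -4596 - \left(54 + \frac{9}{11} \cdot 196\right) = -4596 - \left(54 + \frac{1764}{11}\right) = -4596 - \frac{2358}{11} = - \frac{52914}{11}$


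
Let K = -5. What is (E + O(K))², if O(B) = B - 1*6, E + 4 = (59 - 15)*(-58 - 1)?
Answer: 6817321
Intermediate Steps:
E = -2600 (E = -4 + (59 - 15)*(-58 - 1) = -4 + 44*(-59) = -4 - 2596 = -2600)
O(B) = -6 + B (O(B) = B - 6 = -6 + B)
(E + O(K))² = (-2600 + (-6 - 5))² = (-2600 - 11)² = (-2611)² = 6817321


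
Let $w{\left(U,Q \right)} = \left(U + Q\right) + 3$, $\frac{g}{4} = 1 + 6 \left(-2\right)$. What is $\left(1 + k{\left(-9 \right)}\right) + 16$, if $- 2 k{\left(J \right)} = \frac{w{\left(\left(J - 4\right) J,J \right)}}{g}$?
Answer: $\frac{1607}{88} \approx 18.261$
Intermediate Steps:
$g = -44$ ($g = 4 \left(1 + 6 \left(-2\right)\right) = 4 \left(1 - 12\right) = 4 \left(-11\right) = -44$)
$w{\left(U,Q \right)} = 3 + Q + U$ ($w{\left(U,Q \right)} = \left(Q + U\right) + 3 = 3 + Q + U$)
$k{\left(J \right)} = \frac{3}{88} + \frac{J}{88} + \frac{J \left(-4 + J\right)}{88}$ ($k{\left(J \right)} = - \frac{\left(3 + J + \left(J - 4\right) J\right) \frac{1}{-44}}{2} = - \frac{\left(3 + J + \left(-4 + J\right) J\right) \left(- \frac{1}{44}\right)}{2} = - \frac{\left(3 + J + J \left(-4 + J\right)\right) \left(- \frac{1}{44}\right)}{2} = - \frac{- \frac{3}{44} - \frac{J}{44} - \frac{J \left(-4 + J\right)}{44}}{2} = \frac{3}{88} + \frac{J}{88} + \frac{J \left(-4 + J\right)}{88}$)
$\left(1 + k{\left(-9 \right)}\right) + 16 = \left(1 + \left(\frac{3}{88} + \frac{1}{88} \left(-9\right) + \frac{1}{88} \left(-9\right) \left(-4 - 9\right)\right)\right) + 16 = \left(1 + \left(\frac{3}{88} - \frac{9}{88} + \frac{1}{88} \left(-9\right) \left(-13\right)\right)\right) + 16 = \left(1 + \left(\frac{3}{88} - \frac{9}{88} + \frac{117}{88}\right)\right) + 16 = \left(1 + \frac{111}{88}\right) + 16 = \frac{199}{88} + 16 = \frac{1607}{88}$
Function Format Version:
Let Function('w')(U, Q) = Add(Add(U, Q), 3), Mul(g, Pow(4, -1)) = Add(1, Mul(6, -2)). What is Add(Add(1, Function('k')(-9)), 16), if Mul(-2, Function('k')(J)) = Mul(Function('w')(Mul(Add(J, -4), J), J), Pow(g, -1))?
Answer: Rational(1607, 88) ≈ 18.261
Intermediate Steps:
g = -44 (g = Mul(4, Add(1, Mul(6, -2))) = Mul(4, Add(1, -12)) = Mul(4, -11) = -44)
Function('w')(U, Q) = Add(3, Q, U) (Function('w')(U, Q) = Add(Add(Q, U), 3) = Add(3, Q, U))
Function('k')(J) = Add(Rational(3, 88), Mul(Rational(1, 88), J), Mul(Rational(1, 88), J, Add(-4, J))) (Function('k')(J) = Mul(Rational(-1, 2), Mul(Add(3, J, Mul(Add(J, -4), J)), Pow(-44, -1))) = Mul(Rational(-1, 2), Mul(Add(3, J, Mul(Add(-4, J), J)), Rational(-1, 44))) = Mul(Rational(-1, 2), Mul(Add(3, J, Mul(J, Add(-4, J))), Rational(-1, 44))) = Mul(Rational(-1, 2), Add(Rational(-3, 44), Mul(Rational(-1, 44), J), Mul(Rational(-1, 44), J, Add(-4, J)))) = Add(Rational(3, 88), Mul(Rational(1, 88), J), Mul(Rational(1, 88), J, Add(-4, J))))
Add(Add(1, Function('k')(-9)), 16) = Add(Add(1, Add(Rational(3, 88), Mul(Rational(1, 88), -9), Mul(Rational(1, 88), -9, Add(-4, -9)))), 16) = Add(Add(1, Add(Rational(3, 88), Rational(-9, 88), Mul(Rational(1, 88), -9, -13))), 16) = Add(Add(1, Add(Rational(3, 88), Rational(-9, 88), Rational(117, 88))), 16) = Add(Add(1, Rational(111, 88)), 16) = Add(Rational(199, 88), 16) = Rational(1607, 88)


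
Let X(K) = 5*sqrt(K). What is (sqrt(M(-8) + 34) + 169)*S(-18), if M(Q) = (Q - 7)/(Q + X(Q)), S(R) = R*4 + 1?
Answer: -11999 - 71*sqrt(2)*sqrt((287 - 340*I*sqrt(2))/(4 - 5*I*sqrt(2)))/2 ≈ -12416.0 - 4.8593*I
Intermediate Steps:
S(R) = 1 + 4*R (S(R) = 4*R + 1 = 1 + 4*R)
M(Q) = (-7 + Q)/(Q + 5*sqrt(Q)) (M(Q) = (Q - 7)/(Q + 5*sqrt(Q)) = (-7 + Q)/(Q + 5*sqrt(Q)))
(sqrt(M(-8) + 34) + 169)*S(-18) = (sqrt((-7 - 8)/(-8 + 5*sqrt(-8)) + 34) + 169)*(1 + 4*(-18)) = (sqrt(-15/(-8 + 5*(2*I*sqrt(2))) + 34) + 169)*(1 - 72) = (sqrt(-15/(-8 + 10*I*sqrt(2)) + 34) + 169)*(-71) = (sqrt(34 - 15/(-8 + 10*I*sqrt(2))) + 169)*(-71) = (169 + sqrt(34 - 15/(-8 + 10*I*sqrt(2))))*(-71) = -11999 - 71*sqrt(34 - 15/(-8 + 10*I*sqrt(2)))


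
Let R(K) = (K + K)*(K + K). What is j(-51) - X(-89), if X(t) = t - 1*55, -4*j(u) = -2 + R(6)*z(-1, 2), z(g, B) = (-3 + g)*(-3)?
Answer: -575/2 ≈ -287.50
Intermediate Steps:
z(g, B) = 9 - 3*g
R(K) = 4*K² (R(K) = (2*K)*(2*K) = 4*K²)
j(u) = -863/2 (j(u) = -(-2 + (4*6²)*(9 - 3*(-1)))/4 = -(-2 + (4*36)*(9 + 3))/4 = -(-2 + 144*12)/4 = -(-2 + 1728)/4 = -¼*1726 = -863/2)
X(t) = -55 + t (X(t) = t - 55 = -55 + t)
j(-51) - X(-89) = -863/2 - (-55 - 89) = -863/2 - 1*(-144) = -863/2 + 144 = -575/2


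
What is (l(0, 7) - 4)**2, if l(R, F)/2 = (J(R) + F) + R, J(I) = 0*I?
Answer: 100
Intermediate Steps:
J(I) = 0
l(R, F) = 2*F + 2*R (l(R, F) = 2*((0 + F) + R) = 2*(F + R) = 2*F + 2*R)
(l(0, 7) - 4)**2 = ((2*7 + 2*0) - 4)**2 = ((14 + 0) - 4)**2 = (14 - 4)**2 = 10**2 = 100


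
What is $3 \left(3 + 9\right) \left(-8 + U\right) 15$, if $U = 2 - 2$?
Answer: $-4320$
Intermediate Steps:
$U = 0$
$3 \left(3 + 9\right) \left(-8 + U\right) 15 = 3 \left(3 + 9\right) \left(-8 + 0\right) 15 = 3 \cdot 12 \left(-8\right) 15 = 3 \left(-96\right) 15 = \left(-288\right) 15 = -4320$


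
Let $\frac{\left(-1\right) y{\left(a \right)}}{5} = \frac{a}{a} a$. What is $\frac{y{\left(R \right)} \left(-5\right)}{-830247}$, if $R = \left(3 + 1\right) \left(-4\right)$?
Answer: $\frac{400}{830247} \approx 0.00048178$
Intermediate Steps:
$R = -16$ ($R = 4 \left(-4\right) = -16$)
$y{\left(a \right)} = - 5 a$ ($y{\left(a \right)} = - 5 \frac{a}{a} a = - 5 \cdot 1 a = - 5 a$)
$\frac{y{\left(R \right)} \left(-5\right)}{-830247} = \frac{\left(-5\right) \left(-16\right) \left(-5\right)}{-830247} = 80 \left(-5\right) \left(- \frac{1}{830247}\right) = \left(-400\right) \left(- \frac{1}{830247}\right) = \frac{400}{830247}$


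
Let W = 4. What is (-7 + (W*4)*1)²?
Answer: 81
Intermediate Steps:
(-7 + (W*4)*1)² = (-7 + (4*4)*1)² = (-7 + 16*1)² = (-7 + 16)² = 9² = 81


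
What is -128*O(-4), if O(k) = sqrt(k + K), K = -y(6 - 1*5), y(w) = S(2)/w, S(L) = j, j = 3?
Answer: -128*I*sqrt(7) ≈ -338.66*I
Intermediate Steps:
S(L) = 3
y(w) = 3/w
K = -3 (K = -3/(6 - 1*5) = -3/(6 - 5) = -3/1 = -3 ≈ -3.0000)
O(k) = sqrt(-3 + k) (O(k) = sqrt(k - 3) = sqrt(-3 + k))
-128*O(-4) = -128*sqrt(-3 - 4) = -128*I*sqrt(7)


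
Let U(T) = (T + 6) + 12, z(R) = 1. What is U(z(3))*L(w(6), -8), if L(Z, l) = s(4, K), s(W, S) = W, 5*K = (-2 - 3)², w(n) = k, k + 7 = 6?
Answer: 76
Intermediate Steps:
k = -1 (k = -7 + 6 = -1)
w(n) = -1
K = 5 (K = (-2 - 3)²/5 = (⅕)*(-5)² = (⅕)*25 = 5)
U(T) = 18 + T (U(T) = (6 + T) + 12 = 18 + T)
L(Z, l) = 4
U(z(3))*L(w(6), -8) = (18 + 1)*4 = 19*4 = 76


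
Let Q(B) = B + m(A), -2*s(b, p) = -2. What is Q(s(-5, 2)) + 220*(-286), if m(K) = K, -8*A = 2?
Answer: -251677/4 ≈ -62919.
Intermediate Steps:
A = -1/4 (A = -1/8*2 = -1/4 ≈ -0.25000)
s(b, p) = 1 (s(b, p) = -1/2*(-2) = 1)
Q(B) = -1/4 + B (Q(B) = B - 1/4 = -1/4 + B)
Q(s(-5, 2)) + 220*(-286) = (-1/4 + 1) + 220*(-286) = 3/4 - 62920 = -251677/4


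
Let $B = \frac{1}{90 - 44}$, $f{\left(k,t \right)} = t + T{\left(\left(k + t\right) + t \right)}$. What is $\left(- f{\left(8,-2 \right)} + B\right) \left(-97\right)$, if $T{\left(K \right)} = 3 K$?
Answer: $\frac{44523}{46} \approx 967.89$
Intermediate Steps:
$f{\left(k,t \right)} = 3 k + 7 t$ ($f{\left(k,t \right)} = t + 3 \left(\left(k + t\right) + t\right) = t + 3 \left(k + 2 t\right) = t + \left(3 k + 6 t\right) = 3 k + 7 t$)
$B = \frac{1}{46} \approx 0.021739$
$\left(- f{\left(8,-2 \right)} + B\right) \left(-97\right) = \left(- (3 \cdot 8 + 7 \left(-2\right)) + \frac{1}{46}\right) \left(-97\right) = \left(- (24 - 14) + \frac{1}{46}\right) \left(-97\right) = \left(\left(-1\right) 10 + \frac{1}{46}\right) \left(-97\right) = \left(-10 + \frac{1}{46}\right) \left(-97\right) = \left(- \frac{459}{46}\right) \left(-97\right) = \frac{44523}{46}$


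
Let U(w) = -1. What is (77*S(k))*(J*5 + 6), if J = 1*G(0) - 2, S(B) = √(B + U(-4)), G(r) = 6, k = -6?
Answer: 2002*I*√7 ≈ 5296.8*I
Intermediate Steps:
S(B) = √(-1 + B) (S(B) = √(B - 1) = √(-1 + B))
J = 4 (J = 1*6 - 2 = 6 - 2 = 4)
(77*S(k))*(J*5 + 6) = (77*√(-1 - 6))*(4*5 + 6) = (77*√(-7))*(20 + 6) = (77*(I*√7))*26 = (77*I*√7)*26 = 2002*I*√7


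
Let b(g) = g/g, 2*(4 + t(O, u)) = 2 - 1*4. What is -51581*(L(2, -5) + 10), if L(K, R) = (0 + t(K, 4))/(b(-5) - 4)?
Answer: -1805335/3 ≈ -6.0178e+5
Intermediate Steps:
t(O, u) = -5 (t(O, u) = -4 + (2 - 1*4)/2 = -4 + (2 - 4)/2 = -4 + (1/2)*(-2) = -4 - 1 = -5)
b(g) = 1
L(K, R) = 5/3 (L(K, R) = (0 - 5)/(1 - 4) = -5/(-3) = -5*(-1/3) = 5/3)
-51581*(L(2, -5) + 10) = -51581*(5/3 + 10) = -51581*35/3 = -1805335/3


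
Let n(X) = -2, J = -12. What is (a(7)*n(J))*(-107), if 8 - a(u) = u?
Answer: 214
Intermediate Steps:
a(u) = 8 - u
(a(7)*n(J))*(-107) = ((8 - 1*7)*(-2))*(-107) = ((8 - 7)*(-2))*(-107) = (1*(-2))*(-107) = -2*(-107) = 214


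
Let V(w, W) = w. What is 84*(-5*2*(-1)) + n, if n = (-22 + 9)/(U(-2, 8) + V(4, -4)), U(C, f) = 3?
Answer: 5867/7 ≈ 838.14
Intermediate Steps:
n = -13/7 (n = (-22 + 9)/(3 + 4) = -13/7 ≈ -1.8571)
84*(-5*2*(-1)) + n = 84*(-5*2*(-1)) - 13/7 = 84*(-10*(-1)) - 13/7 = 84*10 - 13/7 = 840 - 13/7 = 5867/7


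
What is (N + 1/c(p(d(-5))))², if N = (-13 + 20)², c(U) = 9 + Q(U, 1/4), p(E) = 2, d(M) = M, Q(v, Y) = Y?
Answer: 3301489/1369 ≈ 2411.6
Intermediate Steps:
c(U) = 37/4 (c(U) = 9 + 1/4 = 9 + ¼ = 37/4)
N = 49 (N = 7² = 49)
(N + 1/c(p(d(-5))))² = (49 + 1/(37/4))² = (49 + 4/37)² = (1817/37)² = 3301489/1369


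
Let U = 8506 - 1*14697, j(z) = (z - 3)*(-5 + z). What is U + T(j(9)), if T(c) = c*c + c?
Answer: -5591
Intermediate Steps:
j(z) = (-5 + z)*(-3 + z) (j(z) = (-3 + z)*(-5 + z) = (-5 + z)*(-3 + z))
U = -6191 (U = 8506 - 14697 = -6191)
T(c) = c + c² (T(c) = c² + c = c + c²)
U + T(j(9)) = -6191 + (15 + 9² - 8*9)*(1 + (15 + 9² - 8*9)) = -6191 + (15 + 81 - 72)*(1 + (15 + 81 - 72)) = -6191 + 24*(1 + 24) = -6191 + 24*25 = -6191 + 600 = -5591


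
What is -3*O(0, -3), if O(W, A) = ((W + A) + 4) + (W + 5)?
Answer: -18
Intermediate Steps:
O(W, A) = 9 + A + 2*W (O(W, A) = ((A + W) + 4) + (5 + W) = (4 + A + W) + (5 + W) = 9 + A + 2*W)
-3*O(0, -3) = -3*(9 - 3 + 2*0) = -3*(9 - 3 + 0) = -3*6 = -18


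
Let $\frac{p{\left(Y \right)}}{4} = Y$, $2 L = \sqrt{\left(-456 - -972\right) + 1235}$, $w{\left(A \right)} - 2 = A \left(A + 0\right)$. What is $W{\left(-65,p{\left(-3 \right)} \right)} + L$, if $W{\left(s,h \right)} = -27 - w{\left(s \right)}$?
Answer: $-4254 + \frac{\sqrt{1751}}{2} \approx -4233.1$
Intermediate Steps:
$w{\left(A \right)} = 2 + A^{2}$ ($w{\left(A \right)} = 2 + A \left(A + 0\right) = 2 + A A = 2 + A^{2}$)
$L = \frac{\sqrt{1751}}{2}$ ($L = \frac{\sqrt{\left(-456 - -972\right) + 1235}}{2} = \frac{\sqrt{\left(-456 + 972\right) + 1235}}{2} = \frac{\sqrt{516 + 1235}}{2} = \frac{\sqrt{1751}}{2} \approx 20.922$)
$p{\left(Y \right)} = 4 Y$
$W{\left(s,h \right)} = -29 - s^{2}$ ($W{\left(s,h \right)} = -27 - \left(2 + s^{2}\right) = -29 - s^{2}$)
$W{\left(-65,p{\left(-3 \right)} \right)} + L = \left(-29 - \left(-65\right)^{2}\right) + \frac{\sqrt{1751}}{2} = \left(-29 - 4225\right) + \frac{\sqrt{1751}}{2} = -4254 + \frac{\sqrt{1751}}{2}$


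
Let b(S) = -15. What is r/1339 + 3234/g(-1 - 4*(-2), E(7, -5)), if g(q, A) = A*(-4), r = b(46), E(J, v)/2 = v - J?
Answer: 721481/21424 ≈ 33.676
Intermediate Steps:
E(J, v) = -2*J + 2*v (E(J, v) = 2*(v - J) = -2*J + 2*v)
r = -15
g(q, A) = -4*A
r/1339 + 3234/g(-1 - 4*(-2), E(7, -5)) = -15/1339 + 3234/((-4*(-2*7 + 2*(-5)))) = -15*1/1339 + 3234/((-4*(-14 - 10))) = -15/1339 + 3234/((-4*(-24))) = -15/1339 + 3234/96 = -15/1339 + 3234*(1/96) = -15/1339 + 539/16 = 721481/21424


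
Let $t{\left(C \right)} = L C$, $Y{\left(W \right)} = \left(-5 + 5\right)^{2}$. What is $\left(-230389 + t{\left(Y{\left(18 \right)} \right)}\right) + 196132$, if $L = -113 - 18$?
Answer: $-34257$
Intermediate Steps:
$L = -131$ ($L = -113 - 18 = -131$)
$Y{\left(W \right)} = 0$ ($Y{\left(W \right)} = 0^{2} = 0$)
$t{\left(C \right)} = - 131 C$
$\left(-230389 + t{\left(Y{\left(18 \right)} \right)}\right) + 196132 = \left(-230389 - 0\right) + 196132 = \left(-230389 + 0\right) + 196132 = -230389 + 196132 = -34257$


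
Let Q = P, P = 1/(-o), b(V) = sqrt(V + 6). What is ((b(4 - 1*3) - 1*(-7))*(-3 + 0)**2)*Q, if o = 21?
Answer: -3 - 3*sqrt(7)/7 ≈ -4.1339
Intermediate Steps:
b(V) = sqrt(6 + V)
P = -1/21 (P = 1/(-1*21) = 1/(-21) = -1/21 ≈ -0.047619)
Q = -1/21 ≈ -0.047619
((b(4 - 1*3) - 1*(-7))*(-3 + 0)**2)*Q = ((sqrt(6 + (4 - 1*3)) - 1*(-7))*(-3 + 0)**2)*(-1/21) = ((sqrt(6 + (4 - 3)) + 7)*(-3)**2)*(-1/21) = ((sqrt(6 + 1) + 7)*9)*(-1/21) = ((sqrt(7) + 7)*9)*(-1/21) = ((7 + sqrt(7))*9)*(-1/21) = (63 + 9*sqrt(7))*(-1/21) = -3 - 3*sqrt(7)/7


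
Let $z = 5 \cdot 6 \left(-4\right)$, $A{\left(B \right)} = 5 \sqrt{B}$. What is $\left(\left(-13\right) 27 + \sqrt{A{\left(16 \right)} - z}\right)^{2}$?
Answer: $123341 - 1404 \sqrt{35} \approx 1.1503 \cdot 10^{5}$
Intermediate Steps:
$z = -120$ ($z = 30 \left(-4\right) = -120$)
$\left(\left(-13\right) 27 + \sqrt{A{\left(16 \right)} - z}\right)^{2} = \left(\left(-13\right) 27 + \sqrt{5 \sqrt{16} - -120}\right)^{2} = \left(-351 + \sqrt{5 \cdot 4 + 120}\right)^{2} = \left(-351 + \sqrt{20 + 120}\right)^{2} = \left(-351 + \sqrt{140}\right)^{2} = \left(-351 + 2 \sqrt{35}\right)^{2}$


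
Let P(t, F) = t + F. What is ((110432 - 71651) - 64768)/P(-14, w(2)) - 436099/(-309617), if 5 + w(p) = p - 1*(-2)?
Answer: 8052558464/4644255 ≈ 1733.9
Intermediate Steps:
w(p) = -3 + p (w(p) = -5 + (p - 1*(-2)) = -5 + (p + 2) = -5 + (2 + p) = -3 + p)
P(t, F) = F + t
((110432 - 71651) - 64768)/P(-14, w(2)) - 436099/(-309617) = ((110432 - 71651) - 64768)/((-3 + 2) - 14) - 436099/(-309617) = (38781 - 64768)/(-1 - 14) - 436099*(-1/309617) = -25987/(-15) + 436099/309617 = -25987*(-1/15) + 436099/309617 = 25987/15 + 436099/309617 = 8052558464/4644255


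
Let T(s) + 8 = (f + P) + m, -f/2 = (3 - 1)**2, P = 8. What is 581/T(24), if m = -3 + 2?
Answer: -581/9 ≈ -64.556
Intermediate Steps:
m = -1
f = -8 (f = -2*(3 - 1)**2 = -2*2**2 = -2*4 = -8)
T(s) = -9 (T(s) = -8 + ((-8 + 8) - 1) = -8 + (0 - 1) = -8 - 1 = -9)
581/T(24) = 581/(-9) = 581*(-1/9) = -581/9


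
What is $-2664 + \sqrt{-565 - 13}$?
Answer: $-2664 + 17 i \sqrt{2} \approx -2664.0 + 24.042 i$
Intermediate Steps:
$-2664 + \sqrt{-565 - 13} = -2664 + \sqrt{-578} = -2664 + 17 i \sqrt{2}$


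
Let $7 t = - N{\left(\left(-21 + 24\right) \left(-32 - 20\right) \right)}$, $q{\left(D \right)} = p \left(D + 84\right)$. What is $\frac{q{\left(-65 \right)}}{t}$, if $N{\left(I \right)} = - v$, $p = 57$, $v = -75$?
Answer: $- \frac{2527}{25} \approx -101.08$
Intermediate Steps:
$q{\left(D \right)} = 4788 + 57 D$ ($q{\left(D \right)} = 57 \left(D + 84\right) = 57 \left(84 + D\right) = 4788 + 57 D$)
$N{\left(I \right)} = 75$ ($N{\left(I \right)} = \left(-1\right) \left(-75\right) = 75$)
$t = - \frac{75}{7}$ ($t = \frac{\left(-1\right) 75}{7} = \frac{1}{7} \left(-75\right) = - \frac{75}{7} \approx -10.714$)
$\frac{q{\left(-65 \right)}}{t} = \frac{4788 + 57 \left(-65\right)}{- \frac{75}{7}} = \left(4788 - 3705\right) \left(- \frac{7}{75}\right) = 1083 \left(- \frac{7}{75}\right) = - \frac{2527}{25}$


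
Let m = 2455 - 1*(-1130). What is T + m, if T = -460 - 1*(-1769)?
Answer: 4894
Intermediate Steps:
T = 1309 (T = -460 + 1769 = 1309)
m = 3585 (m = 2455 + 1130 = 3585)
T + m = 1309 + 3585 = 4894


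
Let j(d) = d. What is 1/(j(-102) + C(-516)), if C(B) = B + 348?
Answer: -1/270 ≈ -0.0037037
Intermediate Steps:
C(B) = 348 + B
1/(j(-102) + C(-516)) = 1/(-102 + (348 - 516)) = 1/(-102 - 168) = 1/(-270) = -1/270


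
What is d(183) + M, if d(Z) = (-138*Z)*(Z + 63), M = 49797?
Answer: -6162687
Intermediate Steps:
d(Z) = -138*Z*(63 + Z) (d(Z) = (-138*Z)*(63 + Z) = -138*Z*(63 + Z))
d(183) + M = -138*183*(63 + 183) + 49797 = -138*183*246 + 49797 = -6212484 + 49797 = -6162687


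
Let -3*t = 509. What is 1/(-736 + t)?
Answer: -3/2717 ≈ -0.0011042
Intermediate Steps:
t = -509/3 (t = -⅓*509 = -509/3 ≈ -169.67)
1/(-736 + t) = 1/(-736 - 509/3) = 1/(-2717/3) = -3/2717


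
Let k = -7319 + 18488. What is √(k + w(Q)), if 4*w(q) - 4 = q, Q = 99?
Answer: √44779/2 ≈ 105.81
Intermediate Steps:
w(q) = 1 + q/4
k = 11169
√(k + w(Q)) = √(11169 + (1 + (¼)*99)) = √(11169 + (1 + 99/4)) = √(11169 + 103/4) = √(44779/4) = √44779/2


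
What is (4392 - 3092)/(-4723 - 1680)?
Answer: -1300/6403 ≈ -0.20303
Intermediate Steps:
(4392 - 3092)/(-4723 - 1680) = 1300/(-6403) = 1300*(-1/6403) = -1300/6403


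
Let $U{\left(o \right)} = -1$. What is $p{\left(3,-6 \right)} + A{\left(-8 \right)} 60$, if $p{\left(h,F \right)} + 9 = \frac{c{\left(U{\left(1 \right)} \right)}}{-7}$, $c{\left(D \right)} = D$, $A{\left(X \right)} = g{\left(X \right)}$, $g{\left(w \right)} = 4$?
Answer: $\frac{1618}{7} \approx 231.14$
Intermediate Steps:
$A{\left(X \right)} = 4$
$p{\left(h,F \right)} = - \frac{62}{7}$ ($p{\left(h,F \right)} = -9 - \frac{1}{-7} = -9 - - \frac{1}{7} = -9 + \frac{1}{7} = - \frac{62}{7}$)
$p{\left(3,-6 \right)} + A{\left(-8 \right)} 60 = - \frac{62}{7} + 4 \cdot 60 = - \frac{62}{7} + 240 = \frac{1618}{7}$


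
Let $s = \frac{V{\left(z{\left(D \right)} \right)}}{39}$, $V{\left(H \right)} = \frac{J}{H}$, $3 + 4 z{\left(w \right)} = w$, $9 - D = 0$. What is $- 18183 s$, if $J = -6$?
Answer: $\frac{24244}{13} \approx 1864.9$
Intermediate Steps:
$D = 9$ ($D = 9 - 0 = 9 + 0 = 9$)
$z{\left(w \right)} = - \frac{3}{4} + \frac{w}{4}$
$V{\left(H \right)} = - \frac{6}{H}$
$s = - \frac{4}{39}$ ($s = \frac{\left(-6\right) \frac{1}{- \frac{3}{4} + \frac{1}{4} \cdot 9}}{39} = - \frac{6}{- \frac{3}{4} + \frac{9}{4}} \cdot \frac{1}{39} = - \frac{6}{\frac{3}{2}} \cdot \frac{1}{39} = \left(-6\right) \frac{2}{3} \cdot \frac{1}{39} = \left(-4\right) \frac{1}{39} = - \frac{4}{39} \approx -0.10256$)
$- 18183 s = \left(-18183\right) \left(- \frac{4}{39}\right) = \frac{24244}{13}$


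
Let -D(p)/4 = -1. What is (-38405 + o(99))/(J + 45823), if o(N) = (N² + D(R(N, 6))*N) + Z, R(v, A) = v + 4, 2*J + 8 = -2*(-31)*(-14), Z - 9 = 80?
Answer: -28119/45385 ≈ -0.61957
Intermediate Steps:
Z = 89 (Z = 9 + 80 = 89)
J = -438 (J = -4 + (-2*(-31)*(-14))/2 = -4 + (62*(-14))/2 = -4 + (½)*(-868) = -4 - 434 = -438)
R(v, A) = 4 + v
D(p) = 4 (D(p) = -4*(-1) = 4)
o(N) = 89 + N² + 4*N (o(N) = (N² + 4*N) + 89 = 89 + N² + 4*N)
(-38405 + o(99))/(J + 45823) = (-38405 + (89 + 99² + 4*99))/(-438 + 45823) = (-38405 + (89 + 9801 + 396))/45385 = (-38405 + 10286)*(1/45385) = -28119*1/45385 = -28119/45385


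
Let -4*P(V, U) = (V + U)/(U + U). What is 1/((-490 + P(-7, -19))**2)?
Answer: 5776/1387786009 ≈ 4.1620e-6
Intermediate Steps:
P(V, U) = -(U + V)/(8*U) (P(V, U) = -(V + U)/(4*(U + U)) = -(U + V)/(4*(2*U)) = -(U + V)*1/(2*U)/4 = -(U + V)/(8*U))
1/((-490 + P(-7, -19))**2) = 1/((-490 + (1/8)*(-1*(-19) - 1*(-7))/(-19))**2) = 1/((-490 + (1/8)*(-1/19)*(19 + 7))**2) = 1/((-490 + (1/8)*(-1/19)*26)**2) = 1/((-490 - 13/76)**2) = 1/((-37253/76)**2) = 1/(1387786009/5776) = 5776/1387786009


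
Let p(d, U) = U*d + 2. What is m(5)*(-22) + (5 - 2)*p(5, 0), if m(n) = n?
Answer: -104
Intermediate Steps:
p(d, U) = 2 + U*d
m(5)*(-22) + (5 - 2)*p(5, 0) = 5*(-22) + (5 - 2)*(2 + 0*5) = -110 + 3*(2 + 0) = -110 + 3*2 = -110 + 6 = -104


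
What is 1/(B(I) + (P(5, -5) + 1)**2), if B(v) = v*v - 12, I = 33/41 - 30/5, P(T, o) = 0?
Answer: 1681/26878 ≈ 0.062542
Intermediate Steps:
I = -213/41 (I = 33*(1/41) - 30*1/5 = 33/41 - 6 = -213/41 ≈ -5.1951)
B(v) = -12 + v**2 (B(v) = v**2 - 12 = -12 + v**2)
1/(B(I) + (P(5, -5) + 1)**2) = 1/((-12 + (-213/41)**2) + (0 + 1)**2) = 1/((-12 + 45369/1681) + 1**2) = 1/(25197/1681 + 1) = 1/(26878/1681) = 1681/26878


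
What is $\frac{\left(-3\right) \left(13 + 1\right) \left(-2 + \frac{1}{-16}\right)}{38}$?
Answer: $\frac{693}{304} \approx 2.2796$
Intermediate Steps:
$\frac{\left(-3\right) \left(13 + 1\right) \left(-2 + \frac{1}{-16}\right)}{38} = - 3 \cdot 14 \left(-2 - \frac{1}{16}\right) \frac{1}{38} = - 3 \cdot 14 \left(- \frac{33}{16}\right) \frac{1}{38} = \left(-3\right) \left(- \frac{231}{8}\right) \frac{1}{38} = \frac{693}{8} \cdot \frac{1}{38} = \frac{693}{304}$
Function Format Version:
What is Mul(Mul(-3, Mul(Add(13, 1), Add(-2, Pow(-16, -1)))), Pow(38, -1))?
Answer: Rational(693, 304) ≈ 2.2796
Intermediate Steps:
Mul(Mul(-3, Mul(Add(13, 1), Add(-2, Pow(-16, -1)))), Pow(38, -1)) = Mul(Mul(-3, Mul(14, Add(-2, Rational(-1, 16)))), Rational(1, 38)) = Mul(Mul(-3, Mul(14, Rational(-33, 16))), Rational(1, 38)) = Mul(Mul(-3, Rational(-231, 8)), Rational(1, 38)) = Mul(Rational(693, 8), Rational(1, 38)) = Rational(693, 304)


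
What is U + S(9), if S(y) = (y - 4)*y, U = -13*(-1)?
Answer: 58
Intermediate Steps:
U = 13
S(y) = y*(-4 + y) (S(y) = (-4 + y)*y = y*(-4 + y))
U + S(9) = 13 + 9*(-4 + 9) = 13 + 9*5 = 13 + 45 = 58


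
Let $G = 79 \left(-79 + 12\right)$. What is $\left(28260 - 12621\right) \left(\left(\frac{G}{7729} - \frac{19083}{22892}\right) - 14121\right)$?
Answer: $- \frac{662332647687711}{2998852} \approx -2.2086 \cdot 10^{8}$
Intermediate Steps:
$G = -5293$ ($G = 79 \left(-67\right) = -5293$)
$\left(28260 - 12621\right) \left(\left(\frac{G}{7729} - \frac{19083}{22892}\right) - 14121\right) = \left(28260 - 12621\right) \left(\left(- \frac{5293}{7729} - \frac{19083}{22892}\right) - 14121\right) = 15639 \left(\left(\left(-5293\right) \frac{1}{7729} - \frac{19083}{22892}\right) - 14121\right) = 15639 \left(\left(- \frac{5293}{7729} - \frac{19083}{22892}\right) - 14121\right) = 15639 \left(- \frac{4553557}{2998852} - 14121\right) = 15639 \left(- \frac{42351342649}{2998852}\right) = - \frac{662332647687711}{2998852}$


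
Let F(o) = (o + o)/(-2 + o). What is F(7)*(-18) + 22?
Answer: -142/5 ≈ -28.400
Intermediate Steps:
F(o) = 2*o/(-2 + o) (F(o) = (2*o)/(-2 + o) = 2*o/(-2 + o))
F(7)*(-18) + 22 = (2*7/(-2 + 7))*(-18) + 22 = (2*7/5)*(-18) + 22 = (2*7*(1/5))*(-18) + 22 = (14/5)*(-18) + 22 = -252/5 + 22 = -142/5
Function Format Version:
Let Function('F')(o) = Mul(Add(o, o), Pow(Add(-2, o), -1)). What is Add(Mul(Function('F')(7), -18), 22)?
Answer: Rational(-142, 5) ≈ -28.400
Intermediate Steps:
Function('F')(o) = Mul(2, o, Pow(Add(-2, o), -1)) (Function('F')(o) = Mul(Mul(2, o), Pow(Add(-2, o), -1)) = Mul(2, o, Pow(Add(-2, o), -1)))
Add(Mul(Function('F')(7), -18), 22) = Add(Mul(Mul(2, 7, Pow(Add(-2, 7), -1)), -18), 22) = Add(Mul(Mul(2, 7, Pow(5, -1)), -18), 22) = Add(Mul(Mul(2, 7, Rational(1, 5)), -18), 22) = Add(Mul(Rational(14, 5), -18), 22) = Add(Rational(-252, 5), 22) = Rational(-142, 5)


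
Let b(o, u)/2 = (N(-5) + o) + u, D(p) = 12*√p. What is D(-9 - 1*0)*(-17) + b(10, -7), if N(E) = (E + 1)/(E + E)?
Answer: 34/5 - 612*I ≈ 6.8 - 612.0*I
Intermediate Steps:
N(E) = (1 + E)/(2*E) (N(E) = (1 + E)/((2*E)) = (1 + E)*(1/(2*E)) = (1 + E)/(2*E))
b(o, u) = ⅘ + 2*o + 2*u (b(o, u) = 2*(((½)*(1 - 5)/(-5) + o) + u) = 2*(((½)*(-⅕)*(-4) + o) + u) = 2*((⅖ + o) + u) = 2*(⅖ + o + u) = ⅘ + 2*o + 2*u)
D(-9 - 1*0)*(-17) + b(10, -7) = (12*√(-9 - 1*0))*(-17) + (⅘ + 2*10 + 2*(-7)) = (12*√(-9 + 0))*(-17) + (⅘ + 20 - 14) = (12*√(-9))*(-17) + 34/5 = (12*(3*I))*(-17) + 34/5 = (36*I)*(-17) + 34/5 = -612*I + 34/5 = 34/5 - 612*I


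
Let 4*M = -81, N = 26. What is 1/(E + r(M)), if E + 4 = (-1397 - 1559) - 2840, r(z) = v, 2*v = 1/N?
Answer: -52/301599 ≈ -0.00017241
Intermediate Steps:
M = -81/4 (M = (¼)*(-81) = -81/4 ≈ -20.250)
v = 1/52 (v = (½)/26 = (½)*(1/26) = 1/52 ≈ 0.019231)
r(z) = 1/52
E = -5800 (E = -4 + ((-1397 - 1559) - 2840) = -4 + (-2956 - 2840) = -4 - 5796 = -5800)
1/(E + r(M)) = 1/(-5800 + 1/52) = 1/(-301599/52) = -52/301599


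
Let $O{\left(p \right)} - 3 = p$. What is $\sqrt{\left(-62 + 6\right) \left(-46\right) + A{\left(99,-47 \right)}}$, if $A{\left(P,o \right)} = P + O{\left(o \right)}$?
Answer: $\sqrt{2631} \approx 51.293$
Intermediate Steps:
$O{\left(p \right)} = 3 + p$
$A{\left(P,o \right)} = 3 + P + o$ ($A{\left(P,o \right)} = P + \left(3 + o\right) = 3 + P + o$)
$\sqrt{\left(-62 + 6\right) \left(-46\right) + A{\left(99,-47 \right)}} = \sqrt{\left(-62 + 6\right) \left(-46\right) + \left(3 + 99 - 47\right)} = \sqrt{\left(-56\right) \left(-46\right) + 55} = \sqrt{2576 + 55} = \sqrt{2631}$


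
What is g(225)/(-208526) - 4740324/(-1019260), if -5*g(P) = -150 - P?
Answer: 6026855841/1295989090 ≈ 4.6504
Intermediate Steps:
g(P) = 30 + P/5 (g(P) = -(-150 - P)/5 = 30 + P/5)
g(225)/(-208526) - 4740324/(-1019260) = (30 + (⅕)*225)/(-208526) - 4740324/(-1019260) = (30 + 45)*(-1/208526) - 4740324*(-1/1019260) = 75*(-1/208526) + 1185081/254815 = -75/208526 + 1185081/254815 = 6026855841/1295989090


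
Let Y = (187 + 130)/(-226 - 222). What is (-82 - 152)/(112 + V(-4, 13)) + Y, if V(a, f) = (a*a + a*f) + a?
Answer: -1773/448 ≈ -3.9576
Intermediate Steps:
Y = -317/448 (Y = 317/(-448) = 317*(-1/448) = -317/448 ≈ -0.70759)
V(a, f) = a + a² + a*f (V(a, f) = (a² + a*f) + a = a + a² + a*f)
(-82 - 152)/(112 + V(-4, 13)) + Y = (-82 - 152)/(112 - 4*(1 - 4 + 13)) - 317/448 = -234/(112 - 4*10) - 317/448 = -234/(112 - 40) - 317/448 = -234/72 - 317/448 = -234*1/72 - 317/448 = -13/4 - 317/448 = -1773/448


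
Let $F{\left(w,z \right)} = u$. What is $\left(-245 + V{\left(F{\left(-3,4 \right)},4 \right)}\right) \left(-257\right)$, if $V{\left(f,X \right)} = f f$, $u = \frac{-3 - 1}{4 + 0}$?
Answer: $62708$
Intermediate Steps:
$u = -1$ ($u = - \frac{4}{4} = \left(-4\right) \frac{1}{4} = -1$)
$F{\left(w,z \right)} = -1$
$V{\left(f,X \right)} = f^{2}$
$\left(-245 + V{\left(F{\left(-3,4 \right)},4 \right)}\right) \left(-257\right) = \left(-245 + \left(-1\right)^{2}\right) \left(-257\right) = \left(-245 + 1\right) \left(-257\right) = \left(-244\right) \left(-257\right) = 62708$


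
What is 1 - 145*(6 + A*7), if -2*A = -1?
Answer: -2753/2 ≈ -1376.5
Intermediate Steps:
A = ½ (A = -½*(-1) = ½ ≈ 0.50000)
1 - 145*(6 + A*7) = 1 - 145*(6 + (½)*7) = 1 - 145*(6 + 7/2) = 1 - 145*19/2 = 1 - 2755/2 = -2753/2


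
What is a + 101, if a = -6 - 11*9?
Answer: -4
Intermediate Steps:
a = -105 (a = -6 - 99 = -105)
a + 101 = -105 + 101 = -4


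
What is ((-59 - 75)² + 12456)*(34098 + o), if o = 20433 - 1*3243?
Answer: 1559770656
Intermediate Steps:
o = 17190 (o = 20433 - 3243 = 17190)
((-59 - 75)² + 12456)*(34098 + o) = ((-59 - 75)² + 12456)*(34098 + 17190) = ((-134)² + 12456)*51288 = (17956 + 12456)*51288 = 30412*51288 = 1559770656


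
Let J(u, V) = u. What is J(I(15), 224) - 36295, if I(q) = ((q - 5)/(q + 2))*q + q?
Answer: -616610/17 ≈ -36271.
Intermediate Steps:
I(q) = q + q*(-5 + q)/(2 + q) (I(q) = ((-5 + q)/(2 + q))*q + q = q*(-5 + q)/(2 + q) + q = q + q*(-5 + q)/(2 + q))
J(I(15), 224) - 36295 = 15*(-3 + 2*15)/(2 + 15) - 36295 = 15*(-3 + 30)/17 - 36295 = 15*(1/17)*27 - 36295 = 405/17 - 36295 = -616610/17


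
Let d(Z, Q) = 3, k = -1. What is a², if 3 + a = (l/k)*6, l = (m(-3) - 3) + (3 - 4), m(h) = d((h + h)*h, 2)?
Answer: 9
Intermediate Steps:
m(h) = 3
l = -1 (l = (3 - 3) + (3 - 4) = 0 - 1 = -1)
a = 3 (a = -3 + (-1/(-1))*6 = -3 - 1*(-1)*6 = -3 + 1*6 = -3 + 6 = 3)
a² = 3² = 9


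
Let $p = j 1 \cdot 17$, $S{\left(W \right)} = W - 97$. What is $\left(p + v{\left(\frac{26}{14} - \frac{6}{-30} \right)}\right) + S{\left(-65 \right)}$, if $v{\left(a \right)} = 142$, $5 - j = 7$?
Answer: $-54$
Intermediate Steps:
$j = -2$ ($j = 5 - 7 = -2$)
$S{\left(W \right)} = -97 + W$
$p = -34$ ($p = - 2 \cdot 1 \cdot 17 = \left(-2\right) 17 = -34$)
$\left(p + v{\left(\frac{26}{14} - \frac{6}{-30} \right)}\right) + S{\left(-65 \right)} = \left(-34 + 142\right) - 162 = 108 - 162 = -54$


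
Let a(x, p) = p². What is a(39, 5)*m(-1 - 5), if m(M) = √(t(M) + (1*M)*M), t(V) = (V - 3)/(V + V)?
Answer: 175*√3/2 ≈ 151.55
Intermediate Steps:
t(V) = (-3 + V)/(2*V) (t(V) = (-3 + V)/((2*V)) = (-3 + V)*(1/(2*V)) = (-3 + V)/(2*V))
m(M) = √(M² + (-3 + M)/(2*M)) (m(M) = √((-3 + M)/(2*M) + (1*M)*M) = √((-3 + M)/(2*M) + M*M) = √((-3 + M)/(2*M) + M²) = √(M² + (-3 + M)/(2*M)))
a(39, 5)*m(-1 - 5) = 5²*(√2*√((-3 + (-1 - 5) + 2*(-1 - 5)³)/(-1 - 5))/2) = 25*(√2*√((-3 - 6 + 2*(-6)³)/(-6))/2) = 25*(√2*√(-(-3 - 6 + 2*(-216))/6)/2) = 25*(√2*√(-(-3 - 6 - 432)/6)/2) = 25*(√2*√(-⅙*(-441))/2) = 25*(√2*√(147/2)/2) = 25*(√2*(7*√6/2)/2) = 25*(7*√3/2) = 175*√3/2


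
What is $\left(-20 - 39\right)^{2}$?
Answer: $3481$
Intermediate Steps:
$\left(-20 - 39\right)^{2} = \left(-59\right)^{2} = 3481$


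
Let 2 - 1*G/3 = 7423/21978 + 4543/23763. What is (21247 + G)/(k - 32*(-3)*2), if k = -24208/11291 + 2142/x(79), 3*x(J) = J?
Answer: 1100003943949861993/14037589241971812 ≈ 78.361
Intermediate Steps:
x(J) = J/3
G = 256095875/58029246 (G = 6 - 3*(7423/21978 + 4543/23763) = 6 - 3*92079601/174087738 = 6 - 92079601/58029246 = 256095875/58029246 ≈ 4.4132)
k = 70643534/891989 (k = -24208/11291 + 2142/(((⅓)*79)) = -24208*1/11291 + 2142/(79/3) = -24208/11291 + 2142*(3/79) = -24208/11291 + 6426/79 = 70643534/891989 ≈ 79.198)
(21247 + G)/(k - 32*(-3)*2) = (21247 + 256095875/58029246)/(70643534/891989 - 32*(-3)*2) = 1233203485637/(58029246*(70643534/891989 + 96*2)) = 1233203485637/(58029246*(70643534/891989 + 192)) = 1233203485637/(58029246*(241905422/891989)) = (1233203485637/58029246)*(891989/241905422) = 1100003943949861993/14037589241971812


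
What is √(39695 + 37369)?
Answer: 26*√114 ≈ 277.60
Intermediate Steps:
√(39695 + 37369) = √77064 = 26*√114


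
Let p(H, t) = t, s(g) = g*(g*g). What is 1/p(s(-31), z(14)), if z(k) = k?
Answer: 1/14 ≈ 0.071429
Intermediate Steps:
s(g) = g³ (s(g) = g*g² = g³)
1/p(s(-31), z(14)) = 1/14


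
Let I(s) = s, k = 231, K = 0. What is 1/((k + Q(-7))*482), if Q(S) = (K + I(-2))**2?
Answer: 1/113270 ≈ 8.8285e-6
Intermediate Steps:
Q(S) = 4 (Q(S) = (0 - 2)**2 = (-2)**2 = 4)
1/((k + Q(-7))*482) = 1/((231 + 4)*482) = 1/(235*482) = 1/113270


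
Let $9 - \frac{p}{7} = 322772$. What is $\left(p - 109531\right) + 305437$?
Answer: $-2063435$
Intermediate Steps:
$p = -2259341$ ($p = 63 - 2259404 = -2259341$)
$\left(p - 109531\right) + 305437 = \left(-2259341 - 109531\right) + 305437 = -2368872 + 305437 = -2063435$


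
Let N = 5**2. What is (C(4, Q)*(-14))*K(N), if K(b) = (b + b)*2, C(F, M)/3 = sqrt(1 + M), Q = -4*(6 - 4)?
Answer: -4200*I*sqrt(7) ≈ -11112.0*I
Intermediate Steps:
N = 25
Q = -8 (Q = -4*2 = -8)
C(F, M) = 3*sqrt(1 + M)
K(b) = 4*b (K(b) = (2*b)*2 = 4*b)
(C(4, Q)*(-14))*K(N) = ((3*sqrt(1 - 8))*(-14))*(4*25) = ((3*sqrt(-7))*(-14))*100 = ((3*(I*sqrt(7)))*(-14))*100 = ((3*I*sqrt(7))*(-14))*100 = -42*I*sqrt(7)*100 = -4200*I*sqrt(7)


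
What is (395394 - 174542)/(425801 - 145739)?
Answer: 110426/140031 ≈ 0.78858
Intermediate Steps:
(395394 - 174542)/(425801 - 145739) = 220852/280062 = 220852*(1/280062) = 110426/140031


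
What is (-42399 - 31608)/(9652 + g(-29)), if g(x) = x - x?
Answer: -74007/9652 ≈ -7.6675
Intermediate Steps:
g(x) = 0
(-42399 - 31608)/(9652 + g(-29)) = (-42399 - 31608)/(9652 + 0) = -74007/9652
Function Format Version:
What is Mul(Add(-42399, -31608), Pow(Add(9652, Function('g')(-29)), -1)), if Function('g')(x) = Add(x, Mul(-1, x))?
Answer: Rational(-74007, 9652) ≈ -7.6675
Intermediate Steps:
Function('g')(x) = 0
Mul(Add(-42399, -31608), Pow(Add(9652, Function('g')(-29)), -1)) = Mul(Add(-42399, -31608), Pow(Add(9652, 0), -1)) = Mul(-74007, Pow(9652, -1)) = Mul(-74007, Rational(1, 9652)) = Rational(-74007, 9652)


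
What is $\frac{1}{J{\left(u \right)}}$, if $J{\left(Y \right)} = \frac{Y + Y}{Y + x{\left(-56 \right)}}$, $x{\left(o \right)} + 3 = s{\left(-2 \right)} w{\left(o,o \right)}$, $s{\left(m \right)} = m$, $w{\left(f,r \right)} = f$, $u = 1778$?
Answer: $\frac{1887}{3556} \approx 0.53065$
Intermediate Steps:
$x{\left(o \right)} = -3 - 2 o$
$J{\left(Y \right)} = \frac{2 Y}{109 + Y}$ ($J{\left(Y \right)} = \frac{Y + Y}{Y - -109} = \frac{2 Y}{Y + \left(-3 + 112\right)} = \frac{2 Y}{Y + 109} = \frac{2 Y}{109 + Y}$)
$\frac{1}{J{\left(u \right)}} = \frac{1}{2 \cdot 1778 \frac{1}{109 + 1778}} = \frac{1}{2 \cdot 1778 \cdot \frac{1}{1887}} = \frac{1}{\frac{3556}{1887}} = \frac{1887}{3556}$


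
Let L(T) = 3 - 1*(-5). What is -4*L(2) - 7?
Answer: -39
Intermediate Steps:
L(T) = 8 (L(T) = 3 + 5 = 8)
-4*L(2) - 7 = -4*8 - 7 = -32 - 7 = -39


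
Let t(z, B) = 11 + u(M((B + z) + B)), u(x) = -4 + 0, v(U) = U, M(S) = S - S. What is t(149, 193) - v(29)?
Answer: -22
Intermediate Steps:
M(S) = 0
u(x) = -4
t(z, B) = 7 (t(z, B) = 11 - 4 = 7)
t(149, 193) - v(29) = 7 - 1*29 = 7 - 29 = -22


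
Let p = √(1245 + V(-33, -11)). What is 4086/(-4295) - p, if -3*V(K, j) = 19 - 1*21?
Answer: -4086/4295 - √11211/3 ≈ -36.245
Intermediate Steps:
V(K, j) = ⅔ (V(K, j) = -(19 - 1*21)/3 = -(19 - 21)/3 = -⅓*(-2) = ⅔)
p = √11211/3 (p = √(1245 + ⅔) = √(3737/3) = √11211/3 ≈ 35.294)
4086/(-4295) - p = 4086/(-4295) - √11211/3 = 4086*(-1/4295) - √11211/3 = -4086/4295 - √11211/3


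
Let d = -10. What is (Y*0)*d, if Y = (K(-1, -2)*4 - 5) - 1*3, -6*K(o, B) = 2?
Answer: 0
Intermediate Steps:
K(o, B) = -1/3 (K(o, B) = -1/6*2 = -1/3)
Y = -28/3 (Y = (-1/3*4 - 5) - 1*3 = (-4/3 - 5) - 3 = -19/3 - 3 = -28/3 ≈ -9.3333)
(Y*0)*d = -28/3*0*(-10) = 0*(-10) = 0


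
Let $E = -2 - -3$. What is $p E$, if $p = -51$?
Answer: $-51$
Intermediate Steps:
$E = 1$ ($E = -2 + 3 = 1$)
$p E = \left(-51\right) 1 = -51$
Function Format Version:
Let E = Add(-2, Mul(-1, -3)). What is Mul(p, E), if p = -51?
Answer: -51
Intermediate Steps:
E = 1 (E = Add(-2, 3) = 1)
Mul(p, E) = Mul(-51, 1) = -51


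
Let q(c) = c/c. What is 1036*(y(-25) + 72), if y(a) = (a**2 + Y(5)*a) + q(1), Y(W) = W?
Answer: 593628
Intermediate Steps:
q(c) = 1
y(a) = 1 + a**2 + 5*a (y(a) = (a**2 + 5*a) + 1 = 1 + a**2 + 5*a)
1036*(y(-25) + 72) = 1036*((1 + (-25)**2 + 5*(-25)) + 72) = 1036*((1 + 625 - 125) + 72) = 1036*(501 + 72) = 1036*573 = 593628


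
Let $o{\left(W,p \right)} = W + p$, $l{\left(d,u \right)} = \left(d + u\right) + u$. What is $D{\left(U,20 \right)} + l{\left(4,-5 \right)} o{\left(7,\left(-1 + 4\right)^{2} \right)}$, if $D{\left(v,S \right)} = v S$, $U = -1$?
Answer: $-116$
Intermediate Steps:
$l{\left(d,u \right)} = d + 2 u$
$D{\left(v,S \right)} = S v$
$D{\left(U,20 \right)} + l{\left(4,-5 \right)} o{\left(7,\left(-1 + 4\right)^{2} \right)} = 20 \left(-1\right) + \left(4 + 2 \left(-5\right)\right) \left(7 + \left(-1 + 4\right)^{2}\right) = -20 + \left(4 - 10\right) \left(7 + 3^{2}\right) = -20 - 6 \left(7 + 9\right) = -20 - 96 = -116$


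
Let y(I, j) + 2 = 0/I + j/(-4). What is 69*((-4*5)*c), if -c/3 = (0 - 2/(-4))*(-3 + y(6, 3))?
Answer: -23805/2 ≈ -11903.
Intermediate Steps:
y(I, j) = -2 - j/4 (y(I, j) = -2 + (0/I + j/(-4)) = -2 + (0 + j*(-¼)) = -2 + (0 - j/4) = -2 - j/4)
c = 69/8 (c = -3*(0 - 2/(-4))*(-3 + (-2 - ¼*3)) = -3*(0 - 2*(-¼))*(-3 + (-2 - ¾)) = -3*(0 + ½)*(-3 - 11/4) = -3*(-23)/(2*4) = -3*(-23/8) = 69/8 ≈ 8.6250)
69*((-4*5)*c) = 69*(-4*5*(69/8)) = 69*(-20*69/8) = 69*(-345/2) = -23805/2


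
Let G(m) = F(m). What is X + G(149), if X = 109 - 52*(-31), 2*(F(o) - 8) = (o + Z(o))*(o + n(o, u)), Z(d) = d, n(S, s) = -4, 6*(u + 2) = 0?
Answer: 23334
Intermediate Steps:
u = -2 (u = -2 + (⅙)*0 = -2 + 0 = -2)
F(o) = 8 + o*(-4 + o) (F(o) = 8 + ((o + o)*(o - 4))/2 = 8 + ((2*o)*(-4 + o))/2 = 8 + (2*o*(-4 + o))/2 = 8 + o*(-4 + o))
X = 1721 (X = 109 + 1612 = 1721)
G(m) = 8 + m² - 4*m
X + G(149) = 1721 + (8 + 149² - 4*149) = 1721 + (8 + 22201 - 596) = 1721 + 21613 = 23334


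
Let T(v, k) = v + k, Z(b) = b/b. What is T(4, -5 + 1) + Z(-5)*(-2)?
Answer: -2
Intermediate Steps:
Z(b) = 1
T(v, k) = k + v
T(4, -5 + 1) + Z(-5)*(-2) = ((-5 + 1) + 4) + 1*(-2) = (-4 + 4) - 2 = 0 - 2 = -2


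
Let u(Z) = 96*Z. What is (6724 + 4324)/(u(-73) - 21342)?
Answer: -5524/14175 ≈ -0.38970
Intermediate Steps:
(6724 + 4324)/(u(-73) - 21342) = (6724 + 4324)/(96*(-73) - 21342) = 11048/(-7008 - 21342) = 11048/(-28350) = 11048*(-1/28350) = -5524/14175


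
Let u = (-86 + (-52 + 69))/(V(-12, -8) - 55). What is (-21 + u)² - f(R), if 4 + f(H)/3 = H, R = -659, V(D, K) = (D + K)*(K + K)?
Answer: 171419481/70225 ≈ 2441.0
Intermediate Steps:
V(D, K) = 2*K*(D + K) (V(D, K) = (D + K)*(2*K) = 2*K*(D + K))
f(H) = -12 + 3*H
u = -69/265 (u = (-86 + (-52 + 69))/(2*(-8)*(-12 - 8) - 55) = (-86 + 17)/(2*(-8)*(-20) - 55) = -69/(320 - 55) = -69/265 ≈ -0.26038)
(-21 + u)² - f(R) = (-21 - 69/265)² - (-12 + 3*(-659)) = (-5634/265)² - (-12 - 1977) = 31741956/70225 - 1*(-1989) = 31741956/70225 + 1989 = 171419481/70225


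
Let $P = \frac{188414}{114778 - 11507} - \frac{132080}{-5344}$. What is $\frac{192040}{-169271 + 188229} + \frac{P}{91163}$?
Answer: $\frac{301937907367687139}{29806156748799578} \approx 10.13$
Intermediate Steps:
$P = \frac{915432381}{34492514}$ ($P = \frac{188414}{103271} - - \frac{8255}{334} = 188414 \cdot \frac{1}{103271} + \frac{8255}{334} = \frac{188414}{103271} + \frac{8255}{334} = \frac{915432381}{34492514} \approx 26.54$)
$\frac{192040}{-169271 + 188229} + \frac{P}{91163} = \frac{192040}{-169271 + 188229} + \frac{915432381}{34492514 \cdot 91163} = \frac{192040}{18958} + \frac{915432381}{34492514} \cdot \frac{1}{91163} = 192040 \cdot \frac{1}{18958} + \frac{915432381}{3144441053782} = \frac{96020}{9479} + \frac{915432381}{3144441053782} = \frac{301937907367687139}{29806156748799578}$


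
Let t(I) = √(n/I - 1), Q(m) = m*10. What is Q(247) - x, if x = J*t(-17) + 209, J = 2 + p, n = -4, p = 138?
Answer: 2261 - 140*I*√221/17 ≈ 2261.0 - 122.43*I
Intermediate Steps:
J = 140 (J = 2 + 138 = 140)
Q(m) = 10*m
t(I) = √(-1 - 4/I) (t(I) = √(-4/I - 1) = √(-1 - 4/I))
x = 209 + 140*I*√221/17 (x = 140*√((-4 - 1*(-17))/(-17)) + 209 = 140*√(-(-4 + 17)/17) + 209 = 140*√(-1/17*13) + 209 = 140*√(-13/17) + 209 = 140*(I*√221/17) + 209 = 140*I*√221/17 + 209 = 209 + 140*I*√221/17 ≈ 209.0 + 122.43*I)
Q(247) - x = 10*247 - (209 + 140*I*√221/17) = 2470 + (-209 - 140*I*√221/17) = 2261 - 140*I*√221/17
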